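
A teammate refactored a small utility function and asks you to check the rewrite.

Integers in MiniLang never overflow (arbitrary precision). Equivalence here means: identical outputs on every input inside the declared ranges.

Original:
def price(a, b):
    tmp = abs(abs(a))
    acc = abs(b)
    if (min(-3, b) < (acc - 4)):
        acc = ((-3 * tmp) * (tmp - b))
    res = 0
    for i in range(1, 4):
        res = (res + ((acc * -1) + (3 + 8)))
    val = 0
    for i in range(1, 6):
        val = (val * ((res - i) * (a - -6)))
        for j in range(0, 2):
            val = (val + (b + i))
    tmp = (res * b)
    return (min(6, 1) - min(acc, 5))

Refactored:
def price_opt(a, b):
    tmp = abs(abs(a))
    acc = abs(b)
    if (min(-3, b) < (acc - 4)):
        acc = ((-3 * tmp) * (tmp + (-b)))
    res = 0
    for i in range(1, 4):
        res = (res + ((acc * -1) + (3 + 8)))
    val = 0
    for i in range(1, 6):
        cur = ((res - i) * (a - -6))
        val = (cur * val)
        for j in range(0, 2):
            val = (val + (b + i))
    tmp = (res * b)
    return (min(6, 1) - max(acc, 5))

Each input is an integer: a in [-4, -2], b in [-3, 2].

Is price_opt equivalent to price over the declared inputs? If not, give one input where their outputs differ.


Consider the input a=-4, b=-3.
price: tmp=4, then acc=3, then (min(-3, b) < (acc - 4)) is true, then acc=-84, then res=0, then (i=1), then res=95, then (i=2), then res=190, then (i=3), then res=285, then val=0, then (i=1), then val=0, then (j=0), then val=-2, then (j=1), then val=-4, then (i=2), then val=-2264, then (j=0), then val=-2265, then (j=1), then val=-2266, then (i=3), then val=-1278024, then (j=0), then val=-1278024, then (j=1), then val=-1278024, then (i=4), then val=-718249488, then (j=0), then val=-718249487, then (j=1), then val=-718249486, then (i=5), then val=-402219712160, then (j=0), then val=-402219712158, then (j=1), then val=-402219712156, then tmp=-855, then returns 85
price_opt: tmp=4, then acc=3, then (min(-3, b) < (acc - 4)) is true, then acc=-84, then res=0, then (i=1), then res=95, then (i=2), then res=190, then (i=3), then res=285, then val=0, then (i=1), then cur=568, then val=0, then (j=0), then val=-2, then (j=1), then val=-4, then (i=2), then cur=566, then val=-2264, then (j=0), then val=-2265, then (j=1), then val=-2266, then (i=3), then cur=564, then val=-1278024, then (j=0), then val=-1278024, then (j=1), then val=-1278024, then (i=4), then cur=562, then val=-718249488, then (j=0), then val=-718249487, then (j=1), then val=-718249486, then (i=5), then cur=560, then val=-402219712160, then (j=0), then val=-402219712158, then (j=1), then val=-402219712156, then tmp=-855, then returns -4
85 vs -4 — the two versions disagree here.
verdict: not equivalent; witness: a=-4, b=-3


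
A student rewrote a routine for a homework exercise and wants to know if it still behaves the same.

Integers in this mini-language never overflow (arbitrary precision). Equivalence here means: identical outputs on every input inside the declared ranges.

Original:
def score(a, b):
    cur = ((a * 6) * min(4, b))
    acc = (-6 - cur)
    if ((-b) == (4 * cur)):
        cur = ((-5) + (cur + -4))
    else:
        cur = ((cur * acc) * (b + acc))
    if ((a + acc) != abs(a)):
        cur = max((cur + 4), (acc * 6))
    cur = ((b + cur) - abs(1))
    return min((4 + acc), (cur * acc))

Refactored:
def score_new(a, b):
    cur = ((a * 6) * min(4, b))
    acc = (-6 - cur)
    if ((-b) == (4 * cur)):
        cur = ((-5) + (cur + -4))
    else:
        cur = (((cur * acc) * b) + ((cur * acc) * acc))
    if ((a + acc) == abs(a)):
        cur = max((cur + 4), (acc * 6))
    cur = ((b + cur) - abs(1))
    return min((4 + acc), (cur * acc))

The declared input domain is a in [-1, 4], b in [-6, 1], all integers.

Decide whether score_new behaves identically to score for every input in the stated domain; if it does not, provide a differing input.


On input a=-1, b=-6, score returns -3048066 while score_new returns -3047898.
verdict: not equivalent; witness: a=-1, b=-6


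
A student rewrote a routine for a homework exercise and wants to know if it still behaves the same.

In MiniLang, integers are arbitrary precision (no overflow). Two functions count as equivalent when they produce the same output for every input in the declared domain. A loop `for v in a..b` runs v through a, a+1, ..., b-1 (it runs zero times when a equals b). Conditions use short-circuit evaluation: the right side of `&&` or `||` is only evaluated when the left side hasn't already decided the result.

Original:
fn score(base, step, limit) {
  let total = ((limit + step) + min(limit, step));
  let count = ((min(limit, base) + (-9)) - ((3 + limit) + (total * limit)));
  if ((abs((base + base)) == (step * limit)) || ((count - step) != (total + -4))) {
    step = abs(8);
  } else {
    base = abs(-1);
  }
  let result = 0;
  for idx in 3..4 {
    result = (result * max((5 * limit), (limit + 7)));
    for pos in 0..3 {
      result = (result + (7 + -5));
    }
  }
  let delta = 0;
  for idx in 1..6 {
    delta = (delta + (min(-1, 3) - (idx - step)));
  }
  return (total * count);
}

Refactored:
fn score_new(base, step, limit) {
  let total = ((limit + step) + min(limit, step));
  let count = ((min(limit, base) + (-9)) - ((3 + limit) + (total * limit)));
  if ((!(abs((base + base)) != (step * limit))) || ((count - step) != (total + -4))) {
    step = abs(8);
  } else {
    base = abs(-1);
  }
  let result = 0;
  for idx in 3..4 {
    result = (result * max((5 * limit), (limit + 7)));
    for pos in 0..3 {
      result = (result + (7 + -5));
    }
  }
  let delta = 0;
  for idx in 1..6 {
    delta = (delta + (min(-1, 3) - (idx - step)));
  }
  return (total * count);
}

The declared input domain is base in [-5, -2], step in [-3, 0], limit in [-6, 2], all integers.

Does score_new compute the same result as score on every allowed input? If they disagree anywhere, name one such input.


Equivalent — the differences include comparison usage differs; also boolean connective usage differs, yet no declared input distinguishes the two.
Tracing base=-3, step=-2, limit=-6: score: total becomes -14; next count becomes -96; next ((abs((base + base)) == (step * limit)) || ((count - step) != (total + -4))) evaluates to true; next step becomes 8; next result becomes 0; next at idx=3:; next result becomes 0; next at pos=0:; next result becomes 2; next at pos=1:; next result becomes 4; next at pos=2:; next result becomes 6; next delta becomes 0; next at idx=1:; next delta becomes 6; next at idx=2:; next delta becomes 11; next at idx=3:; next delta becomes 15; next at idx=4:; next delta becomes 18; next at idx=5:; next delta becomes 20; next final value 1344 | score_new: total becomes -14; next count becomes -96; next ((!(abs((base + base)) != (step * limit))) || ((count - step) != (total + -4))) evaluates to true; next step becomes 8; next result becomes 0; next at idx=3:; next result becomes 0; next at pos=0:; next result becomes 2; next at pos=1:; next result becomes 4; next at pos=2:; next result becomes 6; next delta becomes 0; next at idx=1:; next delta becomes 6; next at idx=2:; next delta becomes 11; next at idx=3:; next delta becomes 15; next at idx=4:; next delta becomes 18; next at idx=5:; next delta becomes 20; next final value 1344 — matching result 1344.
An exhaustive pass over the 144 declared inputs shows identical outputs.
verdict: equivalent


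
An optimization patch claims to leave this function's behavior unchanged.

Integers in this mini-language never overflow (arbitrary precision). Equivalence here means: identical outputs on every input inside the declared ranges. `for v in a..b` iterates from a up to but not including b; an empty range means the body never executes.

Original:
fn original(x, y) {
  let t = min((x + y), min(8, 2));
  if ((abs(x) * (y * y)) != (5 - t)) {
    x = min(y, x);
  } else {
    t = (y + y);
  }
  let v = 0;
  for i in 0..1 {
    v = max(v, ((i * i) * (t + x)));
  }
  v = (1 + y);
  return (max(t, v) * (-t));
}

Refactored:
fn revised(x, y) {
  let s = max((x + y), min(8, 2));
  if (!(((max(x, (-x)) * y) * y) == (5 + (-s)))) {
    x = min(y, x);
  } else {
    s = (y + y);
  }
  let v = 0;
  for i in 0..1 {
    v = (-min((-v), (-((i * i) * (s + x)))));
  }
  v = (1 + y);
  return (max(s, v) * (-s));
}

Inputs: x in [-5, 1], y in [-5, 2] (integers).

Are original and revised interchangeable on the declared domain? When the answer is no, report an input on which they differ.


Not equivalent: x=-5, y=-5 separates them (-40 vs -4).
original: t=-10, then ((abs(x) * (y * y)) != (5 - t)) is true, then x=-5, then v=0, then (i=0), then v=0, then v=-4, then returns -40
revised: s=2, then (!(((max(x, (-x)) * y) * y) == (5 + (-s)))) is true, then x=-5, then v=0, then (i=0), then v=0, then v=-4, then returns -4
verdict: not equivalent; witness: x=-5, y=-5


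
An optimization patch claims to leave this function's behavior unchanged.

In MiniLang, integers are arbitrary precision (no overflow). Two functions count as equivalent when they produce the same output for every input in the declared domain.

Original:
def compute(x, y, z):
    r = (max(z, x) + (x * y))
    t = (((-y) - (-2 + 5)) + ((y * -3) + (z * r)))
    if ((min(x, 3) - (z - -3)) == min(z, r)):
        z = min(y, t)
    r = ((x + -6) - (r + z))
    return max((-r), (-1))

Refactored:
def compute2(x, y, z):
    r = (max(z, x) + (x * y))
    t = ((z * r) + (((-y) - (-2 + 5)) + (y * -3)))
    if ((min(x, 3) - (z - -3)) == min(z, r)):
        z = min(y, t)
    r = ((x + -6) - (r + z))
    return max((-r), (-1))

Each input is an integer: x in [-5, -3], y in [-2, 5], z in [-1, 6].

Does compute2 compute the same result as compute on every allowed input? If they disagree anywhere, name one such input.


Although same computation, different form, 192/192 inputs agree.
verdict: equivalent


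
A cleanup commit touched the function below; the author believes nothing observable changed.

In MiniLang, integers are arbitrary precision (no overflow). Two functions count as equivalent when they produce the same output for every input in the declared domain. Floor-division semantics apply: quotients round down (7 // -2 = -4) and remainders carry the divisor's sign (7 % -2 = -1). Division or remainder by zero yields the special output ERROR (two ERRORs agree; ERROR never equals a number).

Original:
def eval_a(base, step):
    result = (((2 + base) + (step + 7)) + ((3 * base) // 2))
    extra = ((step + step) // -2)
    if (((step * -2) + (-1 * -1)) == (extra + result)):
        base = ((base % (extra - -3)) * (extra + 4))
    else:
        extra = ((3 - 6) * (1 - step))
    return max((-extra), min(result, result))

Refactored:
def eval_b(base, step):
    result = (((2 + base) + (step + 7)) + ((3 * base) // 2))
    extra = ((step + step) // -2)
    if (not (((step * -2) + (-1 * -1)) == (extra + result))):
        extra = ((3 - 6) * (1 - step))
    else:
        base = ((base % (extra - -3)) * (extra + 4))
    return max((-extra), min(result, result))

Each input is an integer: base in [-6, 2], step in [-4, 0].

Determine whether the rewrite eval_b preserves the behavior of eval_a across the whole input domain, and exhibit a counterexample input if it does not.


Behavior is preserved: although boolean connective usage differs, the outputs never diverge.
One worked example (base=-4, step=-4) — eval_a: result becomes -5; next extra becomes 4; next (((step * -2) + (-1 * -1)) == (extra + result)) evaluates to false; next extra becomes -15; next final value 15; eval_b: result becomes -5; next extra becomes 4; next (not (((step * -2) + (-1 * -1)) == (extra + result))) evaluates to true; next extra becomes -15; next final value 15; agreement on 15.
Sweeping the whole domain (45 inputs) finds no disagreement.
verdict: equivalent


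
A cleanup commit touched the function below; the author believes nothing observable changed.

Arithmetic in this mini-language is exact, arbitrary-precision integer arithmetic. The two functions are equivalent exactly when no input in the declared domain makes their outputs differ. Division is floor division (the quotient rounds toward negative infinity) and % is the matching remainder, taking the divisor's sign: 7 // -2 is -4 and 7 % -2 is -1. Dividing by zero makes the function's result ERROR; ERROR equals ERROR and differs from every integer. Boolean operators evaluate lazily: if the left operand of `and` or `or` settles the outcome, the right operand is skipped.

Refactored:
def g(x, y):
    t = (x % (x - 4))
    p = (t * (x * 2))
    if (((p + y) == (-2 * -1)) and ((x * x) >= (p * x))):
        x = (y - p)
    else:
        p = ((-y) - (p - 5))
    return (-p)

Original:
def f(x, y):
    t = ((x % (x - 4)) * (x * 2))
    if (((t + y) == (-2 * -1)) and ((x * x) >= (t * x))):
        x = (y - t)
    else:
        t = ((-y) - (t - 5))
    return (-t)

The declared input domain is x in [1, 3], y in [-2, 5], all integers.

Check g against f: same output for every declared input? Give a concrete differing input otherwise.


Reading the diff, among the changes: statement counts differ, plus local variable names differ.
Tracing x=2, y=4: f: t := 0 | (((t + y) == (-2 * -1)) and ((x * x) >= (t * x))): false | t := 1 | result -1 | g: t := 0 | p := 0 | (((p + y) == (-2 * -1)) and ((x * x) >= (p * x))): false | p := 1 | result -1 — matching result -1.
An exhaustive pass over the 24 declared inputs shows identical outputs.
verdict: equivalent


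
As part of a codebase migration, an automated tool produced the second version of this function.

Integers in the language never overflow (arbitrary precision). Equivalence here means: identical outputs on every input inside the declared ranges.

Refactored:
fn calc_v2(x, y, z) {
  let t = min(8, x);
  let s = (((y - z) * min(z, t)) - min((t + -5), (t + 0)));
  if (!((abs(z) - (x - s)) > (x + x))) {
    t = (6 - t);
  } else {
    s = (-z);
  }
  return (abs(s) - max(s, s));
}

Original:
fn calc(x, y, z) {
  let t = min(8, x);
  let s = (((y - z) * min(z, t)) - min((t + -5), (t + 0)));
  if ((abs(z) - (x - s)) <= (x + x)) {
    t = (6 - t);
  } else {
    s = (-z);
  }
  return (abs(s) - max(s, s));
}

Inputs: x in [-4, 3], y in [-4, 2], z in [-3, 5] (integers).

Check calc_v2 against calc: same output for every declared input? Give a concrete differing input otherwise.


This is a faithful refactor — boolean connective usage differs, comparison usage differs, but the computed results match everywhere.
Spot check at x=-2, y=1, z=-1 — calc: t := -2 | s := 3 | ((abs(z) - (x - s)) <= (x + x)): false | s := 1 | result 0. calc_v2: t := -2 | s := 3 | (!((abs(z) - (x - s)) > (x + x))): false | s := 1 | result 0. Both give 0.
Across all 504 domain points the two functions coincide.
verdict: equivalent


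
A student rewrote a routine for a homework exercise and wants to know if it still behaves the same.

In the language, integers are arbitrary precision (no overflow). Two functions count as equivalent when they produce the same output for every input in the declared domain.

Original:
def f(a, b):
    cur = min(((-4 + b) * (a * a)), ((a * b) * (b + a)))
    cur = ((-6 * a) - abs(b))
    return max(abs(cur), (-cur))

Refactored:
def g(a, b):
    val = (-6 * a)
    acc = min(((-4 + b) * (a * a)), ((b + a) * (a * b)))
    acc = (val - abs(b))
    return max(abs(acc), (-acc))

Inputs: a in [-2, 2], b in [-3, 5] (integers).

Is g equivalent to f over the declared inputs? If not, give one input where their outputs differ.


Differences: local variable names differ, statement counts differ — yet all 45 inputs agree.
verdict: equivalent


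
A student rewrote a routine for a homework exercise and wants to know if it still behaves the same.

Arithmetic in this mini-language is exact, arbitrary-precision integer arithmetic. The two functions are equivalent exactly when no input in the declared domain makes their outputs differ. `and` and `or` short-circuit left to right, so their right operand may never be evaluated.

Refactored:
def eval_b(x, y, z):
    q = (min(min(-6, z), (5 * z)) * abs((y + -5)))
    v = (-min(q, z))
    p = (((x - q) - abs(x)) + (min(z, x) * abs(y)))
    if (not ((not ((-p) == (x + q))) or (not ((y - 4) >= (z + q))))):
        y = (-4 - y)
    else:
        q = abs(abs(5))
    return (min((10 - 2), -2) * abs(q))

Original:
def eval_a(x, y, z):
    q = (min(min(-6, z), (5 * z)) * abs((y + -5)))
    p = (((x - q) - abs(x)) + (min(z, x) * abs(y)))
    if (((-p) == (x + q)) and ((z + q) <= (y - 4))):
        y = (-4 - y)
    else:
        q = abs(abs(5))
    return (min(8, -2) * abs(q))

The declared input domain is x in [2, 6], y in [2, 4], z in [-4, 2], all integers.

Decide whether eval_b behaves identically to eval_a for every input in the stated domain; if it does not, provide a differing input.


Reading the diff, among the changes: comparison usage differs; min/max/abs usage differs; statement counts differ; constant usage differs; local variable names differ; arithmetic usage differs; boolean connective usage differs.
Spot check at x=2, y=4, z=2 — eval_a: q = -6; p = 14; (((-p) == (x + q)) and ((z + q) <= (y - 4))) -> false; q = 5; return -10. eval_b: q = -6; v = 6; p = 14; (not ((not ((-p) == (x + q))) or (not ((y - 4) >= (z + q))))) -> false; q = 5; return -10. Both give -10.
An exhaustive pass over the 105 declared inputs shows identical outputs.
verdict: equivalent


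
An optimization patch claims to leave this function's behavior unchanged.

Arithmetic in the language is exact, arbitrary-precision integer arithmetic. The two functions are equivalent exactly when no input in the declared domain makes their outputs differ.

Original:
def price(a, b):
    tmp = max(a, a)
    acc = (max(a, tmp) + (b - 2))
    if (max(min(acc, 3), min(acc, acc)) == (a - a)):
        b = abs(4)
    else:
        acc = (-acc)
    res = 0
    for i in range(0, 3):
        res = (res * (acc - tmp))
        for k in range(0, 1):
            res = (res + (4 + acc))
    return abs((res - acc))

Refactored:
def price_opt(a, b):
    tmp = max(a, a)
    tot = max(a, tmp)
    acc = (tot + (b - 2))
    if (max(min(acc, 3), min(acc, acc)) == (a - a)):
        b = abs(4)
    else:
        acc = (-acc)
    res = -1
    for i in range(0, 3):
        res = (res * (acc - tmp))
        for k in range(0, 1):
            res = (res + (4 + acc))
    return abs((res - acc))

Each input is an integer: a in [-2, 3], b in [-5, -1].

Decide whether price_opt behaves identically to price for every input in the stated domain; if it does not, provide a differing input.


Not equivalent: a=-2, b=-5 separates them (1720 vs 389).
price: tmp=-2, then acc=-9, then (max(min(acc, 3), min(acc, acc)) == (a - a)) is false, then acc=9, then res=0, then (i=0), then res=0, then (k=0), then res=13, then (i=1), then res=143, then (k=0), then res=156, then (i=2), then res=1716, then (k=0), then res=1729, then returns 1720
price_opt: tmp=-2, then tot=-2, then acc=-9, then (max(min(acc, 3), min(acc, acc)) == (a - a)) is false, then acc=9, then res=-1, then (i=0), then res=-11, then (k=0), then res=2, then (i=1), then res=22, then (k=0), then res=35, then (i=2), then res=385, then (k=0), then res=398, then returns 389
verdict: not equivalent; witness: a=-2, b=-5


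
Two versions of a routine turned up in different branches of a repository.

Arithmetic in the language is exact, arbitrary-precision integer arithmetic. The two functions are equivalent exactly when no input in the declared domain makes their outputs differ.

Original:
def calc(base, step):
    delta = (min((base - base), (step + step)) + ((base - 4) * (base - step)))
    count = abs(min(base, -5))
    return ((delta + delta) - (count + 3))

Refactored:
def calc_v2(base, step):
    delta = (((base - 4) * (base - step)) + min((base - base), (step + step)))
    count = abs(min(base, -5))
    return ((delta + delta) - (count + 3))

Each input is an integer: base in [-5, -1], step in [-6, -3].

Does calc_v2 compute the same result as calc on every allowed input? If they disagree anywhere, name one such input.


This is a faithful refactor — same computation, different form, but the computed results match everywhere.
Spot check at base=-2, step=-6 — calc: delta := -36 | count := 5 | result -80. calc_v2: delta := -36 | count := 5 | result -80. Both give -80.
Checked all 20 inputs in the declared domain: the outputs agree on every one.
verdict: equivalent


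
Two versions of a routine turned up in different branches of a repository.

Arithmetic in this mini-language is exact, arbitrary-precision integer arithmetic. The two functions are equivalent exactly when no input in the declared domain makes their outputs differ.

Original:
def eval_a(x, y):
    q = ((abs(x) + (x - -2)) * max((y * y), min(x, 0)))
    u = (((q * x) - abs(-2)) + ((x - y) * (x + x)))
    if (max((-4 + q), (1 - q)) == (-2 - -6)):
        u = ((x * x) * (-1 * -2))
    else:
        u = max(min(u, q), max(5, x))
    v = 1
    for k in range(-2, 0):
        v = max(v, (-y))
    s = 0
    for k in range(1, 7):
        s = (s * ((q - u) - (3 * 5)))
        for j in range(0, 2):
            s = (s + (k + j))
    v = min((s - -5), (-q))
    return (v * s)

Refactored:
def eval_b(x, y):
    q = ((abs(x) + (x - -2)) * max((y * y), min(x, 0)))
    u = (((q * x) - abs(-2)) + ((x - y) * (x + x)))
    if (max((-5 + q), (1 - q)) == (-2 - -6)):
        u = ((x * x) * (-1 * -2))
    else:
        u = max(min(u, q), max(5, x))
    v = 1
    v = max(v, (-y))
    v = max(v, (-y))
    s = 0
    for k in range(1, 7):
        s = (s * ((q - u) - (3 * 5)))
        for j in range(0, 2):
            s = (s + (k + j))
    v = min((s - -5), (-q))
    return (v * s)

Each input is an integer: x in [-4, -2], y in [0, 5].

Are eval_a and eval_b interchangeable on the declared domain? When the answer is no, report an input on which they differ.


Try x=-4, y=2.
eval_a: q = 8; u = 14; (max((-4 + q), (1 - q)) == (-2 - -6)) -> true; u = 32; v = 1; [k=-2]; v = 1; [k=-1]; v = 1; s = 0; [k=1]; s = 0; [j=0]; s = 1; [j=1]; s = 3; [k=2]; s = -117; [j=0]; s = -115; [j=1]; s = -112; [k=3]; s = 4368; [j=0]; s = 4371; [j=1]; s = 4375; [k=4]; s = -170625; [j=0]; s = -170621; [j=1]; s = -170616; [k=5]; s = 6654024; [j=0]; s = 6654029; [j=1]; s = 6654035; [k=6]; s = -259507365; [j=0]; s = -259507359; [j=1]; s = -259507352; v = -259507347; return 67344064444515144
eval_b: q = 8; u = 14; (max((-5 + q), (1 - q)) == (-2 - -6)) -> false; u = 8; v = 1; v = 1; v = 1; s = 0; [k=1]; s = 0; [j=0]; s = 1; [j=1]; s = 3; [k=2]; s = -45; [j=0]; s = -43; [j=1]; s = -40; [k=3]; s = 600; [j=0]; s = 603; [j=1]; s = 607; [k=4]; s = -9105; [j=0]; s = -9101; [j=1]; s = -9096; [k=5]; s = 136440; [j=0]; s = 136445; [j=1]; s = 136451; [k=6]; s = -2046765; [j=0]; s = -2046759; [j=1]; s = -2046752; v = -2046747; return 4189183515744
67344064444515144 != 4189183515744, so the rewrite changes behavior.
verdict: not equivalent; witness: x=-4, y=2


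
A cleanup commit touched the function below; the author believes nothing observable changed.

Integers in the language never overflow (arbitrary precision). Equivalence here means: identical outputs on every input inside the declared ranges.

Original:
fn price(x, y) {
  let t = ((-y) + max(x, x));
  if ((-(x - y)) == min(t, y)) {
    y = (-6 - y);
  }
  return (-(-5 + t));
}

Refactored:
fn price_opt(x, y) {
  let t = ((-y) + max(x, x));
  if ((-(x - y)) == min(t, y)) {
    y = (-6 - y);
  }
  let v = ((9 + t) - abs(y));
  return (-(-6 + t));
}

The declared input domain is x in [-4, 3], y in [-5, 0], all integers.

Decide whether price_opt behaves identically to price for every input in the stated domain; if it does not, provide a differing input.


These are not equivalent — on x=-4, y=-5 the outputs split (4 vs 5).
price: t := 1 | ((-(x - y)) == min(t, y)): false | result 4
price_opt: t := 1 | ((-(x - y)) == min(t, y)): false | v := 5 | result 5
verdict: not equivalent; witness: x=-4, y=-5


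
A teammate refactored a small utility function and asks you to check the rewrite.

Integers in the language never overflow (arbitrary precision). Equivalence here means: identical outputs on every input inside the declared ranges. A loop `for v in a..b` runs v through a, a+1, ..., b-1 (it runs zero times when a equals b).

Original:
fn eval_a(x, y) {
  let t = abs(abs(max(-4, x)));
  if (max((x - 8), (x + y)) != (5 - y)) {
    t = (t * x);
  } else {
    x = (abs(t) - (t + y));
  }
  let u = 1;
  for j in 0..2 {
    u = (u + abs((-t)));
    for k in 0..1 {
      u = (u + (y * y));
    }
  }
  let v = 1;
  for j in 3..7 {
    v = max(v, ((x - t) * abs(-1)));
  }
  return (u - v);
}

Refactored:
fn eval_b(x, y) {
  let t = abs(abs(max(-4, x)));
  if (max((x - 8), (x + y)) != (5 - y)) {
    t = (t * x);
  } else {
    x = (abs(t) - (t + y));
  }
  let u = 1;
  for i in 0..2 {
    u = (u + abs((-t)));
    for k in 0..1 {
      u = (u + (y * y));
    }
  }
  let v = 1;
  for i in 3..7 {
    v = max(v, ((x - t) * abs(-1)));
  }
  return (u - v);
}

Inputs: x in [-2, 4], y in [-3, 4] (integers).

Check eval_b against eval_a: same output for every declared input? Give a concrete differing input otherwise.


Side by side, the visible changes include: local variable names differ.
One worked example (x=-2, y=-1) — eval_a: t = 2; (max((x - 8), (x + y)) != (5 - y)) -> true; t = -4; u = 1; [j=0]; u = 5; [k=0]; u = 6; [j=1]; u = 10; [k=0]; u = 11; v = 1; [j=3]; v = 2; [j=4]; v = 2; [j=5]; v = 2; [j=6]; v = 2; return 9; eval_b: t = 2; (max((x - 8), (x + y)) != (5 - y)) -> true; t = -4; u = 1; [i=0]; u = 5; [k=0]; u = 6; [i=1]; u = 10; [k=0]; u = 11; v = 1; [i=3]; v = 2; [i=4]; v = 2; [i=5]; v = 2; [i=6]; v = 2; return 9; agreement on 9.
An exhaustive pass over the 56 declared inputs shows identical outputs.
verdict: equivalent


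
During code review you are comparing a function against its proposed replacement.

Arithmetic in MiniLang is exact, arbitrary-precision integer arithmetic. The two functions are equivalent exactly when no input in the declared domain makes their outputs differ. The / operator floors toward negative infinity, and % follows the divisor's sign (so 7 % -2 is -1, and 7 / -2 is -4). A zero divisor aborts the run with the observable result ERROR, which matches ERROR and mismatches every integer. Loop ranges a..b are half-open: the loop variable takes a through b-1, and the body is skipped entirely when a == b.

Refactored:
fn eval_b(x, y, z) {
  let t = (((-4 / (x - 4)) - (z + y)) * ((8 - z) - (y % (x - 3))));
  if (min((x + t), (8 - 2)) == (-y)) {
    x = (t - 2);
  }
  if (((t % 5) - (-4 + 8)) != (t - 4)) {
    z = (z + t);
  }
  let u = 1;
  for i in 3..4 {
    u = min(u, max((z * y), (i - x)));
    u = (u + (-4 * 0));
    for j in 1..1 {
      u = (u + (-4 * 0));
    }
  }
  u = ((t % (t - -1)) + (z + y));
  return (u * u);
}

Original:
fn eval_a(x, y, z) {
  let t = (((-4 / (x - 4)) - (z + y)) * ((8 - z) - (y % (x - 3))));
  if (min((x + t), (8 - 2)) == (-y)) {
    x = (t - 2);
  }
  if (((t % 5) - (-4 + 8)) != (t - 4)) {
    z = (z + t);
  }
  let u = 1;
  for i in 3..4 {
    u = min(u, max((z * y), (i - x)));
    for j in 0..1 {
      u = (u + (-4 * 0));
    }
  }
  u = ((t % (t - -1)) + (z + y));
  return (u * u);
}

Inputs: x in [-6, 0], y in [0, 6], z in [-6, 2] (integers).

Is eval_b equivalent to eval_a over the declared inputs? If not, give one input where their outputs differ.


This is a faithful refactor — loop structure differs; constant usage differs; statement counts differ; arithmetic usage differs, but the computed results match everywhere.
One worked example (x=-5, y=0, z=-1) — eval_a: t := 9 | (min((x + t), (8 - 2)) == (-y)): false | (((t % 5) - (-4 + 8)) != (t - 4)): true | z := 8 | u := 1 | iter i=3: | u := 1 | iter j=0: | u := 1 | u := 17 | result 289; eval_b: t := 9 | (min((x + t), (8 - 2)) == (-y)): false | (((t % 5) - (-4 + 8)) != (t - 4)): true | z := 8 | u := 1 | iter i=3: | u := 1 | u := 1 | loop over j: empty range | u := 17 | result 289; agreement on 289.
Every one of the 441 inputs gives matching results.
verdict: equivalent


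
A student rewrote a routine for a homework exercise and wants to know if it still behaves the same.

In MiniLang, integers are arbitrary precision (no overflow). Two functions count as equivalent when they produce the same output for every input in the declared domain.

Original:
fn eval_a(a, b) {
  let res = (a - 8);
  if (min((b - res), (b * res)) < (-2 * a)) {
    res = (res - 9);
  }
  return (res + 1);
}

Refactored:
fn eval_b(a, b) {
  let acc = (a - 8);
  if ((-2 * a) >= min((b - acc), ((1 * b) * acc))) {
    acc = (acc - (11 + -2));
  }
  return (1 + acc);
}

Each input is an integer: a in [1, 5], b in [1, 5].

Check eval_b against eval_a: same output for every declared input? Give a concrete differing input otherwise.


The rewrite breaks on a=4, b=2, where the results are -3 and -12.
eval_a: res = -4; (min((b - res), (b * res)) < (-2 * a)) -> false; return -3
eval_b: acc = -4; ((-2 * a) >= min((b - acc), ((1 * b) * acc))) -> true; acc = -13; return -12
verdict: not equivalent; witness: a=4, b=2


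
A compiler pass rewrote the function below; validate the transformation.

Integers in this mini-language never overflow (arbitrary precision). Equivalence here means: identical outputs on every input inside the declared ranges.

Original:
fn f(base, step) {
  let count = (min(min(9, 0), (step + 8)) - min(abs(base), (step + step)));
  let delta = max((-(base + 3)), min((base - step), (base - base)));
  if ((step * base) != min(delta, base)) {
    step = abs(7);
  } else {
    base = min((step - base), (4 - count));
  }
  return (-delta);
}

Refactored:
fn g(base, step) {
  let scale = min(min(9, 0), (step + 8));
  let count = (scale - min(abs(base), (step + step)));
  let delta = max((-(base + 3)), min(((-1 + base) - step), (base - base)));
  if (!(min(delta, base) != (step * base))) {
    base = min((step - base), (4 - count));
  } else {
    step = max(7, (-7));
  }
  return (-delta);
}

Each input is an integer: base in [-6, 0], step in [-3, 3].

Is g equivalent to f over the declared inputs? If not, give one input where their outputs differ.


Run the pair on base=-2, step=-2.
f: count := 4 | delta := 0 | ((step * base) != min(delta, base)): true | step := 7 | result 0
g: scale := 0 | count := 4 | delta := -1 | (!(min(delta, base) != (step * base))): false | step := 7 | result 1
0 and 1 differ, so these are not the same function on this domain.
verdict: not equivalent; witness: base=-2, step=-2


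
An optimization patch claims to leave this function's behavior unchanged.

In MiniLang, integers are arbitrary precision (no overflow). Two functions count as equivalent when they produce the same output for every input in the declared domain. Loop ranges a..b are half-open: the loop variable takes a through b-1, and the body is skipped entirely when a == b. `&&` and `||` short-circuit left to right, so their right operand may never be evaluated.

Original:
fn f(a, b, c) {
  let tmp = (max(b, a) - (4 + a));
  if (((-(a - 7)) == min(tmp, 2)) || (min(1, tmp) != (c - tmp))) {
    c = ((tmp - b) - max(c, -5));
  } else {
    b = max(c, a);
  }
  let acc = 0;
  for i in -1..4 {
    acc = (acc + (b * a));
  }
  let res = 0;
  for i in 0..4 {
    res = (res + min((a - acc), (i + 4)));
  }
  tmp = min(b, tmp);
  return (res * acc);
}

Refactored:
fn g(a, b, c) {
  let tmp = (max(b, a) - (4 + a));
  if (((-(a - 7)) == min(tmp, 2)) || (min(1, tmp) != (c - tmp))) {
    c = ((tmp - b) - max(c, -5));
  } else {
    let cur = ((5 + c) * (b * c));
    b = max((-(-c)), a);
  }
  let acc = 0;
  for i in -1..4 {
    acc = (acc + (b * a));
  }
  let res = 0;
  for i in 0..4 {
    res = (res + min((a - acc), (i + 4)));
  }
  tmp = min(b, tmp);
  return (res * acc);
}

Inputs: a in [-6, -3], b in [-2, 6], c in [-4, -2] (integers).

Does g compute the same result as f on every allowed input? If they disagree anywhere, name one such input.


Equivalent — the differences include local variable names differ; also constant usage differs; also statement counts differ; also arithmetic usage differs, yet no declared input distinguishes the two.
One worked example (a=-5, b=-1, c=-3) — f: tmp becomes 0; next (((-(a - 7)) == min(tmp, 2)) || (min(1, tmp) != (c - tmp))) evaluates to true; next c becomes 4; next acc becomes 0; next at i=-1:; next acc becomes 5; next at i=0:; next acc becomes 10; next at i=1:; next acc becomes 15; next at i=2:; next acc becomes 20; next at i=3:; next acc becomes 25; next res becomes 0; next at i=0:; next res becomes -30; next at i=1:; next res becomes -60; next at i=2:; next res becomes -90; next at i=3:; next res becomes -120; next tmp becomes -1; next final value -3000; g: tmp becomes 0; next (((-(a - 7)) == min(tmp, 2)) || (min(1, tmp) != (c - tmp))) evaluates to true; next c becomes 4; next acc becomes 0; next at i=-1:; next acc becomes 5; next at i=0:; next acc becomes 10; next at i=1:; next acc becomes 15; next at i=2:; next acc becomes 20; next at i=3:; next acc becomes 25; next res becomes 0; next at i=0:; next res becomes -30; next at i=1:; next res becomes -60; next at i=2:; next res becomes -90; next at i=3:; next res becomes -120; next tmp becomes -1; next final value -3000; agreement on -3000.
Every one of the 108 inputs gives matching results.
verdict: equivalent


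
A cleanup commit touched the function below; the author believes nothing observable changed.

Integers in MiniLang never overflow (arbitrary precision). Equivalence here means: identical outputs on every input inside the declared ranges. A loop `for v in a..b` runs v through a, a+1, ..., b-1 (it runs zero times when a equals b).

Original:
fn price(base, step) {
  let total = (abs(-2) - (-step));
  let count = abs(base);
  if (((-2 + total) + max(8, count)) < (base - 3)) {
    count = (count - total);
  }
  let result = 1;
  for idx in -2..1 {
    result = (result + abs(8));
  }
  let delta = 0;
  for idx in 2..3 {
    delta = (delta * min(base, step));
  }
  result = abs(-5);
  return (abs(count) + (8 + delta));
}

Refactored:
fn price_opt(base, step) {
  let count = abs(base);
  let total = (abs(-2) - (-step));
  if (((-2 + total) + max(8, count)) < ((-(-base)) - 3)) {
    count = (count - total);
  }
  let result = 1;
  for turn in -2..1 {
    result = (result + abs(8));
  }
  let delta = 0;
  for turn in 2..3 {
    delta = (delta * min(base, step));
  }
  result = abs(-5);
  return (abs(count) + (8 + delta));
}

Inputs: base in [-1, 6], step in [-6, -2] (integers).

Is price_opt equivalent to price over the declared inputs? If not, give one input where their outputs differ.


Changes here: local variable names differ; the full 40-point sweep finds no disagreement.
verdict: equivalent


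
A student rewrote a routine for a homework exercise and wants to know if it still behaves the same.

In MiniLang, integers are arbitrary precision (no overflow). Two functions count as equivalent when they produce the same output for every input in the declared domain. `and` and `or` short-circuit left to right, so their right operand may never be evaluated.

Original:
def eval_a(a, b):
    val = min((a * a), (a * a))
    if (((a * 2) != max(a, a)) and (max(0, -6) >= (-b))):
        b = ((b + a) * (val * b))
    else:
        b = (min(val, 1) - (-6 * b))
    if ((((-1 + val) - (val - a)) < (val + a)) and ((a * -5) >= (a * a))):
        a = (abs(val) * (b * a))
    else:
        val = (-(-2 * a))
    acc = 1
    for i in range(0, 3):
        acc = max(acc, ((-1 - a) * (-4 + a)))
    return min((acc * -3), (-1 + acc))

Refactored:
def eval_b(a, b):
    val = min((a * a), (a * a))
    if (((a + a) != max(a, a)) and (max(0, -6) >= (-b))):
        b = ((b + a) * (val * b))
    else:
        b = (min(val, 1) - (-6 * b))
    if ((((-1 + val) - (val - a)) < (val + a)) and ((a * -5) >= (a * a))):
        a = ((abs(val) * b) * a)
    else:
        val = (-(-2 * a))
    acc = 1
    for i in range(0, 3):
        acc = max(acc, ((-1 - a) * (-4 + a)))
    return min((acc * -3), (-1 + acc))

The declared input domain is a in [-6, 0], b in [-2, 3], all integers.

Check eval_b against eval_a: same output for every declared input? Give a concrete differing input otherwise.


Behavior is preserved: although arithmetic usage differs; constant usage differs, the outputs never diverge.
As a probe, take a=-3, b=-1: eval_a runs val := 9 | (((a * 2) != max(a, a)) and (max(0, -6) >= (-b))): false | b := -5 | ((((-1 + val) - (val - a)) < (val + a)) and ((a * -5) >= (a * a))): true | a := 135 | acc := 1 | iter i=0: | acc := 1 | iter i=1: | acc := 1 | iter i=2: | acc := 1 | result -3; eval_b runs val := 9 | (((a + a) != max(a, a)) and (max(0, -6) >= (-b))): false | b := -5 | ((((-1 + val) - (val - a)) < (val + a)) and ((a * -5) >= (a * a))): true | a := 135 | acc := 1 | iter i=0: | acc := 1 | iter i=1: | acc := 1 | iter i=2: | acc := 1 | result -3; both end at -3.
Across all 42 domain points the two functions coincide.
verdict: equivalent


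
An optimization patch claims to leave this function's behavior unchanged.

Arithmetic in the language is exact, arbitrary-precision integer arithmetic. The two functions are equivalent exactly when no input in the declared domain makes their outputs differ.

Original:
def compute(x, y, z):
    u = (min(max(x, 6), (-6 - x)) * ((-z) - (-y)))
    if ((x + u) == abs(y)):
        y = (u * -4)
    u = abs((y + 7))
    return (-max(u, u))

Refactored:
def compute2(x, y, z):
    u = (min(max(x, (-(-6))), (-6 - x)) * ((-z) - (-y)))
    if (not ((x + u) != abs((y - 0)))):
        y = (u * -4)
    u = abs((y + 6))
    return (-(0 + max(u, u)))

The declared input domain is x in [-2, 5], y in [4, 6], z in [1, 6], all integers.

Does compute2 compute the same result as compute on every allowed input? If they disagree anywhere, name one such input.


At x=-2, y=4, z=1: compute gives -11, compute2 gives -10.
verdict: not equivalent; witness: x=-2, y=4, z=1


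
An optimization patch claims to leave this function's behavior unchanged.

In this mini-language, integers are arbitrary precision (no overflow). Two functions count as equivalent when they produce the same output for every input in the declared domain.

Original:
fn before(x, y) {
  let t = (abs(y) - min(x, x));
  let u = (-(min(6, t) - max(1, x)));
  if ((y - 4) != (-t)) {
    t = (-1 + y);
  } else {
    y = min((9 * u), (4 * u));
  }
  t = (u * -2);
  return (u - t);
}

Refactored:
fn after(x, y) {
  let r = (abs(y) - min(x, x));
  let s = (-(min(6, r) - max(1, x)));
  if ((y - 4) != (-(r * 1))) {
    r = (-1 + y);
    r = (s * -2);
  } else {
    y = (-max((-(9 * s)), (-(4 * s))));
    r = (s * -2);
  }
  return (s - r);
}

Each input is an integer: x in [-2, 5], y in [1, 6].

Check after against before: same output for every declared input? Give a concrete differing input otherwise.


This is a faithful refactor — arithmetic usage differs, and statement counts differ, and local variable names differ, and constant usage differs, and min/max/abs usage differs, but the computed results match everywhere.
Tracing x=0, y=4: before: t = 4; u = -3; ((y - 4) != (-t)) -> true; t = 3; t = 6; return -9 | after: r = 4; s = -3; ((y - 4) != (-(r * 1))) -> true; r = 3; r = 6; return -9 — matching result -9.
Checked all 48 inputs in the declared domain: the outputs agree on every one.
verdict: equivalent


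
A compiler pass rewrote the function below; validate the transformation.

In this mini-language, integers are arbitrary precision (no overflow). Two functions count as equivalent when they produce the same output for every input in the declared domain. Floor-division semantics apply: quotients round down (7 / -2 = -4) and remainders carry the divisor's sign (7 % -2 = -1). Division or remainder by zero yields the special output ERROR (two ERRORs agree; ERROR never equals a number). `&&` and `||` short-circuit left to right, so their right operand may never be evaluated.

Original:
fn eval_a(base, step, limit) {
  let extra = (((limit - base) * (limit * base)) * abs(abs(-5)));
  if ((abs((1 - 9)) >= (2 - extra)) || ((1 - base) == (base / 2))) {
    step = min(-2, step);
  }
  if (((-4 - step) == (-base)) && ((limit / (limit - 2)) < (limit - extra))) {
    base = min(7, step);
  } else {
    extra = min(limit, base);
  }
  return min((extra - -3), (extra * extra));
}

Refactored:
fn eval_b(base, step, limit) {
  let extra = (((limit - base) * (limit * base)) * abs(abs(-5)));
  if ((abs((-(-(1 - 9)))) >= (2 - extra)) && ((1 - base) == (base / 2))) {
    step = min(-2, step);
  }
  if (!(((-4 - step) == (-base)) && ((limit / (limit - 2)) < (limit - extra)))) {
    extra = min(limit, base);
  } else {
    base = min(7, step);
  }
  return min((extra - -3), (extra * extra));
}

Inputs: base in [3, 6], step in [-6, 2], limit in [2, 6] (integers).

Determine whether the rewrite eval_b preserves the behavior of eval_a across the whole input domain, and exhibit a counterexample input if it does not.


Input base=4, step=0, limit=4: 7 from eval_a versus 0 from eval_b.
verdict: not equivalent; witness: base=4, step=0, limit=4
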